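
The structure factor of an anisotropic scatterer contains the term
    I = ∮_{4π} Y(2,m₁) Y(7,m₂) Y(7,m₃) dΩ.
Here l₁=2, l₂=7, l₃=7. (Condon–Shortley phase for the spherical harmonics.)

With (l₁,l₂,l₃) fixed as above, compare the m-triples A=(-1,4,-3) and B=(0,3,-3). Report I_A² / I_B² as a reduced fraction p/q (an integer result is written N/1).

3234/841

l's match ⇒ only the (l;m) 3-j factors differ between A and B.
A: triangle coeff Δ(2,7,7) = 1/185640; Σ_t [1,2]: t=1:−1/14515200 t=2:+1/4354560 = 1/6220800; (3j)²=77/4420 [(2 7 7; -1 4 -3)], sign=+1
B: triangle coeff Δ(2,7,7) = 1/185640; Σ_t [0,2]: t=0:+1/29030400 t=1:−1/2177280 t=2:+1/3870720 = -29/174182400; (3j)²=841/185640 [(2 7 7; 0 3 -3)], sign=-1
I_A²/I_B² = (77/4420)/(841/185640) = 3234/841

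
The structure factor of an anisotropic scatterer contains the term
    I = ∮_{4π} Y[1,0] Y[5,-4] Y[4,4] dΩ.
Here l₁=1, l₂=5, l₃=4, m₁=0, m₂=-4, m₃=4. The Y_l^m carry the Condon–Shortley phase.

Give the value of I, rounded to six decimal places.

m-sum 0 ✓  L=10 even ✓  4≤4≤6 ✓
Π(2lᵢ+1) = 3×11×9 = 297
triangle coeff Δ(1,5,4) = 1/495
Σ_t [1,1]: t=1:−1/576 = -1/576
(3j)²=5/99 [(1 5 4; 0 0 0)], sign=-1
Σ_t [1,1]: t=1:−1/40320 = -1/40320
(3j)²=1/55 [(1 5 4; 0 -4 4)], sign=-1
⇒ 4πI² = 3/11
I = (+1)√(3/11/(4π)) = 0.14731920

0.147319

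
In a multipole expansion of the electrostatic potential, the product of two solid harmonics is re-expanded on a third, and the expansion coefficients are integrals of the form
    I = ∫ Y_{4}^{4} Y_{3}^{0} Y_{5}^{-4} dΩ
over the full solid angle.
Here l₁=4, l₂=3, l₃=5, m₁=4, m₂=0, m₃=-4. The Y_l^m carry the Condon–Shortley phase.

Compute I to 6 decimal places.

m-sum 0 ✓  L=12 even ✓  1≤5≤7 ✓
Π(2lᵢ+1) = 9×7×11 = 693
triangle coeff Δ(4,3,5) = 1/180180
Σ_t [0,2]: t=0:+1/576 t=1:−1/144 t=2:+1/576 = -1/288
(3j)²=20/1001 [(4 3 5; 0 0 0)], sign=+1
Σ_t [0,0]: t=0:+1/8640 = 1/8640
(3j)²=28/715 [(4 3 5; 4 0 -4)], sign=-1
⇒ 4πI² = 1008/1859
I = (-1)√(1008/1859/(4π)) = -0.20772350

-0.207724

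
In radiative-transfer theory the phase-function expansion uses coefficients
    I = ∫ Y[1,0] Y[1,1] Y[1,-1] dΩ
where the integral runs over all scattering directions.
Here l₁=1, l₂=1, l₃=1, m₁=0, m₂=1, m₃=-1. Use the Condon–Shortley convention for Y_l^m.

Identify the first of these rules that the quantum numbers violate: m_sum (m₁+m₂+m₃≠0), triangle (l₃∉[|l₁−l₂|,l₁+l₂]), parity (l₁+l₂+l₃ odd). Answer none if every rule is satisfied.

parity

m₁+m₂+m₃ = 0 + 1 − 1 = 0  ✓
triangle: |1−1|=0 ≤ l₃=1 ≤ 1+1=2  ✓
parity: l₁+l₂+l₃ = 3 is odd  ✗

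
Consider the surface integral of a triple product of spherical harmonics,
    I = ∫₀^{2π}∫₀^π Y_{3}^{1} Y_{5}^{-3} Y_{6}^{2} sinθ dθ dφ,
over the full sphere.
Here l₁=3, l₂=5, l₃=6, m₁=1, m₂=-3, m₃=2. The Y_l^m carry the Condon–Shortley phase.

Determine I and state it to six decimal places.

-0.145631

m-sum 0 ✓  L=14 even ✓  2≤6≤8 ✓
Π(2lᵢ+1) = 7×11×13 = 1001
triangle coeff Δ(3,5,6) = 1/675675
Σ_t [0,2]: t=0:+1/8640 t=1:−1/2304 t=2:+1/8640 = -7/34560
(3j)²=7/429 [(3 5 6; 0 0 0)], sign=-1
Σ_t [0,2]: t=0:+1/11520 t=1:−1/30240 t=2:+1/1935360 = 1/18432
(3j)²=7/429 [(3 5 6; 1 -3 2)], sign=+1
⇒ 4πI² = 343/1287
I = (-1)√(343/1287/(4π)) = -0.14563067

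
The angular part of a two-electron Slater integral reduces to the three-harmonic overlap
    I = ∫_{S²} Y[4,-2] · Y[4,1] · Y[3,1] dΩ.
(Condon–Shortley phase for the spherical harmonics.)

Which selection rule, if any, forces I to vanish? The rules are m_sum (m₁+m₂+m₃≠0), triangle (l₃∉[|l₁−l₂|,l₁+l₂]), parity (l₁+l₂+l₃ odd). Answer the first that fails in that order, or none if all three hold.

parity

m₁+m₂+m₃ = -2 + 1 + 1 = 0  ✓
triangle: |4−4|=0 ≤ l₃=3 ≤ 4+4=8  ✓
parity: l₁+l₂+l₃ = 11 is odd  ✗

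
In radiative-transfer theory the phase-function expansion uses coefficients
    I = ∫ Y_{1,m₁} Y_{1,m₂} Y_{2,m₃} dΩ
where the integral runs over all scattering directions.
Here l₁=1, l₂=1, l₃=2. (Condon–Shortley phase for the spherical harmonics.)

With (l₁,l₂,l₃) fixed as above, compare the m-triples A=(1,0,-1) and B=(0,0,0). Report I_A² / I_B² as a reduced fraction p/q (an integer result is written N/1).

3/4

Shared (l₁,l₂,l₃)=(1,1,2): N and (l;000)² cancel in I_A²/I_B².
A: Δ = 0!·2!·2!/5! = 1/30; Racah Σ t=0..0: t=0:+1/2 = 1/2; ⇒ 3j(1 1 2; 1 0 -1)² = 1/10, sgn -1
B: Δ = 0!·2!·2!/5! = 1/30; Racah Σ t=0..0: t=0:+1/1 = 1/1; ⇒ 3j(1 1 2; 0 0 0)² = 2/15, sgn +1
I_A²/I_B² = (1/10)/(2/15) = 3/4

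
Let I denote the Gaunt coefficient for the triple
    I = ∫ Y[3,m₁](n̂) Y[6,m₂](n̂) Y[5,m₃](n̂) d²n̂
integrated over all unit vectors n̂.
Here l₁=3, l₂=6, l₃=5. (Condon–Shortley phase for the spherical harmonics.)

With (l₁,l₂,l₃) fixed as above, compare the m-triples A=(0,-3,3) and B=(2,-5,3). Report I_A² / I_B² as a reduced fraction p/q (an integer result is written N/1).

1/22

Shared (l₁,l₂,l₃)=(3,6,5): N and (l;000)² cancel in I_A²/I_B².
A: Δ = 4!·2!·8!/15! = 1/675675; Racah Σ t=1..3: t=1:−1/17280 t=2:+1/20160 t=3:−1/483840 = -1/96768; ⇒ 3j(3 6 5; 0 -3 3)² = 1/1001, sgn -1
B: Δ = 4!·2!·8!/15! = 1/675675; Racah Σ t=0..1: t=0:+1/120960 t=1:−1/483840 = 1/161280; ⇒ 3j(3 6 5; 2 -5 3)² = 2/91, sgn +1
I_A²/I_B² = (1/1001)/(2/91) = 1/22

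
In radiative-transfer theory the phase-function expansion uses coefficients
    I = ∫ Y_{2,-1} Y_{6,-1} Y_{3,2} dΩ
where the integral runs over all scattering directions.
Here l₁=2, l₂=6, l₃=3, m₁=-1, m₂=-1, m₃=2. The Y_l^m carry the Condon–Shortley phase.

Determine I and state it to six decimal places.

0.000000

|2−6|≤3≤2+6 violated ⇒ I = 0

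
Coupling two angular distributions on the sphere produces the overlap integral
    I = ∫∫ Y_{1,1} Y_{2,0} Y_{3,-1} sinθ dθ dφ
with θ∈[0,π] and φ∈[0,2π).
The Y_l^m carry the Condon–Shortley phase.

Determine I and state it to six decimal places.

Checks pass: Σm=0; 6 even; l₃=3∈[1,3].
(2·1+1)(2·2+1)(2·3+1) = 105
Δ: 0! 2! 4! / 7! → 1/105
sum: t=0:+1/4 = 1/4
3j²(1 2 3; 0 0 0) = Δ·Π!·Σ² = 3/35  (sign -1)
sum: t=0:+1/8 = 1/8
3j²(1 2 3; 1 0 -1) = Δ·Π!·Σ² = 2/35  (sign +1)
combine: 4πI² = 105·3/35·2/35 = 18/35
take √, sign -1: I = -0.20230066

-0.202301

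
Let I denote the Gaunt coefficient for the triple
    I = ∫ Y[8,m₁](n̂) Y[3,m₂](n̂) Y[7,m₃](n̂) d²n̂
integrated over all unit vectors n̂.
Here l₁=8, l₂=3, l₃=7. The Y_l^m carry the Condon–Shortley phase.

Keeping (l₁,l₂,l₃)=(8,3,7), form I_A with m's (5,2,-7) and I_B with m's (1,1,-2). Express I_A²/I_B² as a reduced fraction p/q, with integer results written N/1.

845/529

Shared (l₁,l₂,l₃)=(8,3,7): N and (l;000)² cancel in I_A²/I_B².
A: Δ = 4!·12!·2!/19! = 1/5290740; Racah Σ t=3..3: t=3:−1/5748019200 = -1/5748019200; ⇒ 3j(8 3 7; 5 2 -7)² = 13/5814, sgn -1
B: Δ = 4!·12!·2!/19! = 1/5290740; Racah Σ t=2..4: t=2:+1/4838400 t=3:−1/5806080 t=4:+1/104509440 = 23/522547200; ⇒ 3j(8 3 7; 1 1 -2)² = 529/377910, sgn -1
I_A²/I_B² = (13/5814)/(529/377910) = 845/529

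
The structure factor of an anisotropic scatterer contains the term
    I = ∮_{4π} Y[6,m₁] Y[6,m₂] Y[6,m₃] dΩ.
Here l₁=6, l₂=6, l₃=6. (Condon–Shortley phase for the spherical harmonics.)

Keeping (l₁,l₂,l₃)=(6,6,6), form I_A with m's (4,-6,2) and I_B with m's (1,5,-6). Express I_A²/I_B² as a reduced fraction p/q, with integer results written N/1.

20/11

Shared (l₁,l₂,l₃)=(6,6,6): N and (l;000)² cancel in I_A²/I_B².
A: Δ = 6!·6!·6!/19! = 1/325909584; Racah Σ t=0..0: t=0:+1/24883200 = 1/24883200; ⇒ 3j(6 6 6; 4 -6 2)² = 70/4199, sgn +1
B: Δ = 6!·6!·6!/19! = 1/325909584; Racah Σ t=5..5: t=5:−1/62208000 = -1/62208000; ⇒ 3j(6 6 6; 1 5 -6)² = 77/8398, sgn -1
I_A²/I_B² = (70/4199)/(77/8398) = 20/11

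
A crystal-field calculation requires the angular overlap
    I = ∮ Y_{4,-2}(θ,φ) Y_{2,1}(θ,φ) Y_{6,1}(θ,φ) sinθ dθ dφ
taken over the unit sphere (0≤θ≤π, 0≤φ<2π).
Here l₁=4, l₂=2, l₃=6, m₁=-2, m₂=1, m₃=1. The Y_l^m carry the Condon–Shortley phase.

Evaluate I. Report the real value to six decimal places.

Rules hold: Σm=0, L=12 even, 2≤6≤6.
N = 9·5·13 = 585
Δ = 0!·8!·4!/13! = 1/6435
Racah Σ t=0..0: t=0:+1/2304 = 1/2304
⇒ 3j(4 2 6; 0 0 0)² = 5/143, sgn +1
Racah Σ t=0..0: t=0:+1/8640 = 1/8640
⇒ 3j(4 2 6; -2 1 1)² = 14/1287, sgn -1
4πI² = N·(3j₀)²·(3jₘ)² = 350/1573
I = -1·√(0.222505/4π) = -0.13306527

-0.133065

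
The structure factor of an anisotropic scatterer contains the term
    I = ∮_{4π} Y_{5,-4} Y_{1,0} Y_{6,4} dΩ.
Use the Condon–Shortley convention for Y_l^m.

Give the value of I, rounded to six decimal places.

0.182727

m-sum 0 ✓  L=12 even ✓  4≤6≤6 ✓
Π(2lᵢ+1) = 11×3×13 = 429
triangle coeff Δ(5,1,6) = 1/858
Σ_t [0,0]: t=0:+1/14400 = 1/14400
(3j)²=6/143 [(5 1 6; 0 0 0)], sign=+1
Σ_t [0,0]: t=0:+1/362880 = 1/362880
(3j)²=10/429 [(5 1 6; -4 0 4)], sign=+1
⇒ 4πI² = 60/143
I = (+1)√(60/143/(4π)) = 0.18272698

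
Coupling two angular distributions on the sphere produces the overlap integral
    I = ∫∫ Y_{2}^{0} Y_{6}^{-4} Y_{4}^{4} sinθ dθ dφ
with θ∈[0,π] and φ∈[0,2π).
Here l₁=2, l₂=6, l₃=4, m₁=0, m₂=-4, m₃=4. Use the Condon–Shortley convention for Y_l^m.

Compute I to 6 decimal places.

Checks pass: Σm=0; 12 even; l₃=4∈[4,8].
(2·2+1)(2·6+1)(2·4+1) = 585
Δ: 4! 0! 8! / 13! → 1/6435
sum: t=2:+1/2304 = 1/2304
3j²(2 6 4; 0 0 0) = Δ·Π!·Σ² = 5/143  (sign +1)
sum: t=2:+1/161280 = 1/161280
3j²(2 6 4; 0 -4 4) = Δ·Π!·Σ² = 1/143  (sign +1)
combine: 4πI² = 585·5/143·1/143 = 225/1573
take √, sign +1: I = 0.10668957

0.106690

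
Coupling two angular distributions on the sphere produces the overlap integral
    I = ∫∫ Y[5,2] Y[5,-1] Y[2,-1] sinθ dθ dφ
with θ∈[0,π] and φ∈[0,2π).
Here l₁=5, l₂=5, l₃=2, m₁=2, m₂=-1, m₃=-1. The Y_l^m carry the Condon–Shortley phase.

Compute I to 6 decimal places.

Rules hold: Σm=0, L=12 even, 0≤2≤10.
N = 11·11·5 = 605
Δ = 8!·2!·2!/13! = 1/38610
Racah Σ t=3..5: t=3:−1/2880 t=4:+1/576 t=5:−1/2880 = 1/960
⇒ 3j(5 5 2; 0 0 0)² = 10/429, sgn +1
Racah Σ t=2..3: t=2:+1/2880 t=3:−1/1440 = -1/2880
⇒ 3j(5 5 2; 2 -1 -1)² = 7/715, sgn +1
4πI² = N·(3j₀)²·(3jₘ)² = 70/507
I = +1·√(0.138067/4π) = 0.10481902

0.104819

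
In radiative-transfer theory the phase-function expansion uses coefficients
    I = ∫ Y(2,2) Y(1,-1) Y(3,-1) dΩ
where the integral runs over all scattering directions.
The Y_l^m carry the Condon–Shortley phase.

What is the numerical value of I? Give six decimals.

-0.082589

Rules hold: Σm=0, L=6 even, 1≤3≤3.
N = 5·3·7 = 105
Δ = 0!·4!·2!/7! = 1/105
Racah Σ t=0..0: t=0:+1/4 = 1/4
⇒ 3j(2 1 3; 0 0 0)² = 3/35, sgn -1
Racah Σ t=0..0: t=0:+1/48 = 1/48
⇒ 3j(2 1 3; 2 -1 -1)² = 1/105, sgn +1
4πI² = N·(3j₀)²·(3jₘ)² = 3/35
I = -1·√(0.0857143/4π) = -0.08258890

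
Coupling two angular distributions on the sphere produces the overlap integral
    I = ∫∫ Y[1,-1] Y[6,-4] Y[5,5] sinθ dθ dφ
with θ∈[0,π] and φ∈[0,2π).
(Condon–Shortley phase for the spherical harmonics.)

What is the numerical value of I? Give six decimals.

Rules hold: Σm=0, L=12 even, 5≤5≤7.
N = 3·13·11 = 429
Δ = 2!·0!·10!/13! = 1/858
Racah Σ t=1..1: t=1:−1/14400 = -1/14400
⇒ 3j(1 6 5; 0 0 0)² = 6/143, sgn +1
Racah Σ t=2..2: t=2:+1/7257600 = 1/7257600
⇒ 3j(1 6 5; -1 -4 5)² = 1/858, sgn +1
4πI² = N·(3j₀)²·(3jₘ)² = 3/143
I = +1·√(0.020979/4π) = 0.04085899

0.040859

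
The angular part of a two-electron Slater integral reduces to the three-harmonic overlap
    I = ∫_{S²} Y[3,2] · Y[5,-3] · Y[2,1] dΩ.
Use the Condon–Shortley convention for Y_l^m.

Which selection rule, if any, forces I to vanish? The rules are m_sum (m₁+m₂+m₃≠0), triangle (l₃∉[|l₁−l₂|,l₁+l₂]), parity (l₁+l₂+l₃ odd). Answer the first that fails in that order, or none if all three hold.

Σmᵢ = 0  ✓
l₃∈[|l₁−l₂|,l₁+l₂]=[2,8], have l₃=2  ✓
Σlᵢ = 10 ⇒ even  ✓

none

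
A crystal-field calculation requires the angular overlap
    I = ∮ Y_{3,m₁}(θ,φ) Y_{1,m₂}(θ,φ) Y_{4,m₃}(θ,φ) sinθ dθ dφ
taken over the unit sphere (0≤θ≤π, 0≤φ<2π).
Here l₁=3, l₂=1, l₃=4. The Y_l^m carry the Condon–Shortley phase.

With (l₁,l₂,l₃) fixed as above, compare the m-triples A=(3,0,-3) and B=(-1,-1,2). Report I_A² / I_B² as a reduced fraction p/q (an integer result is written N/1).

7/15

l's match ⇒ only the (l;m) 3-j factors differ between A and B.
A: triangle coeff Δ(3,1,4) = 1/252; Σ_t [0,0]: t=0:+1/720 = 1/720; (3j)²=1/36 [(3 1 4; 3 0 -3)], sign=-1
B: triangle coeff Δ(3,1,4) = 1/252; Σ_t [0,0]: t=0:+1/96 = 1/96; (3j)²=5/84 [(3 1 4; -1 -1 2)], sign=+1
I_A²/I_B² = (1/36)/(5/84) = 7/15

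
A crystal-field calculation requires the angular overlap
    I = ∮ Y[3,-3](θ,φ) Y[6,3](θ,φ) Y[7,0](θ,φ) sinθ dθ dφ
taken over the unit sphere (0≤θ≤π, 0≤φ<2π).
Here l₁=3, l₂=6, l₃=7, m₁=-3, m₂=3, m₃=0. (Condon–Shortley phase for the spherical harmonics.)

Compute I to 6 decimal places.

m-sum 0 ✓  L=16 even ✓  3≤7≤9 ✓
Π(2lᵢ+1) = 7×13×15 = 1365
triangle coeff Δ(3,6,7) = 1/2042040
Σ_t [0,2]: t=0:+1/207360 t=1:−1/57600 t=2:+1/207360 = -1/129600
(3j)²=168/12155 [(3 6 7; 0 0 0)], sign=+1
Σ_t [2,2]: t=2:+1/1451520 = 1/1451520
(3j)²=45/4862 [(3 6 7; -3 3 0)], sign=-1
⇒ 4πI² = 79380/454597
I = (-1)√(79380/454597/(4π)) = -0.11787924

-0.117879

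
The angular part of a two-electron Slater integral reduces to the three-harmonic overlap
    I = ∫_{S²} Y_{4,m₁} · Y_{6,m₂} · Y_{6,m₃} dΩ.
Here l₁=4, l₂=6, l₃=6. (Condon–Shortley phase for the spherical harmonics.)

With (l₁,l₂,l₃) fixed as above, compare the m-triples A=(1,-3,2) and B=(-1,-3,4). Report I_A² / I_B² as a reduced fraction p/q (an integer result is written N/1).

845/294

Shared (l₁,l₂,l₃)=(4,6,6): N and (l;000)² cancel in I_A²/I_B².
A: Δ = 4!·4!·8!/17! = 1/15315300; Racah Σ t=0..3: t=0:+1/103680 t=1:−1/34560 t=2:+1/120960 t=3:−1/5806080 = -13/1161216; ⇒ 3j(4 6 6; 1 -3 2)² = 65/5236, sgn -1
B: Δ = 4!·4!·8!/17! = 1/15315300; Racah Σ t=1..3: t=1:−1/207360 t=2:+1/120960 t=3:−1/967680 = 1/414720; ⇒ 3j(4 6 6; -1 -3 4)² = 21/4862, sgn +1
I_A²/I_B² = (65/5236)/(21/4862) = 845/294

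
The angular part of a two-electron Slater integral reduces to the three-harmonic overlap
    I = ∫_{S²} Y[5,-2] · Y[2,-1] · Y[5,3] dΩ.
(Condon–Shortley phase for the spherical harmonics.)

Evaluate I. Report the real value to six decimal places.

m-sum 0 ✓  L=12 even ✓  3≤5≤7 ✓
Π(2lᵢ+1) = 11×5×11 = 605
triangle coeff Δ(5,2,5) = 1/38610
Σ_t [0,2]: t=0:+1/2880 t=1:−1/576 t=2:+1/2880 = -1/960
(3j)²=10/429 [(5 2 5; 0 0 0)], sign=+1
Σ_t [0,1]: t=0:+1/10080 t=1:−1/2880 = -1/4032
(3j)²=10/429 [(5 2 5; -2 -1 3)], sign=-1
⇒ 4πI² = 500/1521
I = (-1)√(500/1521/(4π)) = -0.16173926

-0.161739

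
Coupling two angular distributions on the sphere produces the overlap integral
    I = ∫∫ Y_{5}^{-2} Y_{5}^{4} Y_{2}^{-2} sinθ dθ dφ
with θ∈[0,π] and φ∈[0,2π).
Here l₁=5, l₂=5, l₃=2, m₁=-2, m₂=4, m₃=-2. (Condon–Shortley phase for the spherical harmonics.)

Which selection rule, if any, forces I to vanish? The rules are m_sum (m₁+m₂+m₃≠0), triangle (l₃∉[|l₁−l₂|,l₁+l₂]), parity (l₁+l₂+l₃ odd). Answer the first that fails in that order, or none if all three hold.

Σmᵢ = 0  ✓
l₃∈[|l₁−l₂|,l₁+l₂]=[0,10], have l₃=2  ✓
Σlᵢ = 12 ⇒ even  ✓

none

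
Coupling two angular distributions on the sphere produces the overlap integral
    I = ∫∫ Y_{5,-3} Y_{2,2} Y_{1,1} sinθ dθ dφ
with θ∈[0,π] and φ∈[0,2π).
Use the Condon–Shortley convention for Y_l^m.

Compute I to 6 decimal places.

|5−2|≤1≤5+2 violated ⇒ I = 0

0.000000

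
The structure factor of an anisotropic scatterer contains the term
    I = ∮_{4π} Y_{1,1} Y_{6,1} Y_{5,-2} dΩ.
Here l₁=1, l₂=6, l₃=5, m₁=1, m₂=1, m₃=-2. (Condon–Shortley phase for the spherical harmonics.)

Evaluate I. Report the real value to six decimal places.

-0.129207

m-sum 0 ✓  L=12 even ✓  5≤5≤7 ✓
Π(2lᵢ+1) = 3×13×11 = 429
triangle coeff Δ(1,6,5) = 1/858
Σ_t [1,1]: t=1:−1/14400 = -1/14400
(3j)²=6/143 [(1 6 5; 0 0 0)], sign=+1
Σ_t [0,0]: t=0:+1/60480 = 1/60480
(3j)²=5/429 [(1 6 5; 1 1 -2)], sign=-1
⇒ 4πI² = 30/143
I = (-1)√(30/143/(4π)) = -0.12920749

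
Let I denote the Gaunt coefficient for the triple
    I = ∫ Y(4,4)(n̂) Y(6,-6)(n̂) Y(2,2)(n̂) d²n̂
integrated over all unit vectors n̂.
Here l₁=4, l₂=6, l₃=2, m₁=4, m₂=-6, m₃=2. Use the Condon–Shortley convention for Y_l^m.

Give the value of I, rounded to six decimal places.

Rules hold: Σm=0, L=12 even, 2≤2≤10.
N = 9·13·5 = 585
Δ = 8!·0!·4!/13! = 1/6435
Racah Σ t=4..4: t=4:+1/2304 = 1/2304
⇒ 3j(4 6 2; 0 0 0)² = 5/143, sgn +1
Racah Σ t=0..0: t=0:+1/967680 = 1/967680
⇒ 3j(4 6 2; 4 -6 2)² = 1/13, sgn +1
4πI² = N·(3j₀)²·(3jₘ)² = 225/143
I = +1·√(1.57343/4π) = 0.35384927

0.353849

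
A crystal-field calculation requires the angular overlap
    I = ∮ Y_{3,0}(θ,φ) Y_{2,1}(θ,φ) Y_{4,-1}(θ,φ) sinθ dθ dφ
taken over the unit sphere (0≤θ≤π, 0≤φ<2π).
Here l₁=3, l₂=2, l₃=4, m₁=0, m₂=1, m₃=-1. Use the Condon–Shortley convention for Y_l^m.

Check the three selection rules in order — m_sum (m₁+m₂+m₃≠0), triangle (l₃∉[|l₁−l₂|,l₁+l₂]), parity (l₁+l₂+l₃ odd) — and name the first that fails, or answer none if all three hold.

parity

m₁+m₂+m₃ = 0 + 1 − 1 = 0  ✓
triangle: |3−2|=1 ≤ l₃=4 ≤ 3+2=5  ✓
parity: l₁+l₂+l₃ = 9 is odd  ✗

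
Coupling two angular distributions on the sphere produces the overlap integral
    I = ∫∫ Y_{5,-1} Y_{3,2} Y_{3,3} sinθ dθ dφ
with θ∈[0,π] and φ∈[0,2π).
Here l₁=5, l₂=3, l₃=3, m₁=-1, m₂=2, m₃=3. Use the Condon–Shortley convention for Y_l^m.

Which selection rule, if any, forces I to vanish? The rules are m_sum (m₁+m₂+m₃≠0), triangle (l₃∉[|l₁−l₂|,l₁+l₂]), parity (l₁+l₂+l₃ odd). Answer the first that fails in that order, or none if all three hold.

m_sum

azimuthal sum: -1 + 2 + 3 = 4  ✗
2 ≤ 3 ≤ 8 (triangle on l)
L = 5 + 3 + 3 = 11 (odd)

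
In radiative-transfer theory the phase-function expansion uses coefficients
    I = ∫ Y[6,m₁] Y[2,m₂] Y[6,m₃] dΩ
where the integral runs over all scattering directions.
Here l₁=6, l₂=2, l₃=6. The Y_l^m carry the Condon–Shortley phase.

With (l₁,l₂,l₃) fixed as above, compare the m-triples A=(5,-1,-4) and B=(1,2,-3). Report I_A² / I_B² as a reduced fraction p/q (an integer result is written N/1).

Shared (l₁,l₂,l₃)=(6,2,6): N and (l;000)² cancel in I_A²/I_B².
A: Δ = 2!·10!·2!/15! = 1/90090; Racah Σ t=0..1: t=0:+1/725760 t=1:−1/7257600 = 1/806400; ⇒ 3j(6 2 6; 5 -1 -4)² = 27/910, sgn +1
B: Δ = 2!·10!·2!/15! = 1/90090; Racah Σ t=2..2: t=2:+1/120960 = 1/120960; ⇒ 3j(6 2 6; 1 2 -3)² = 24/1001, sgn -1
I_A²/I_B² = (27/910)/(24/1001) = 99/80

99/80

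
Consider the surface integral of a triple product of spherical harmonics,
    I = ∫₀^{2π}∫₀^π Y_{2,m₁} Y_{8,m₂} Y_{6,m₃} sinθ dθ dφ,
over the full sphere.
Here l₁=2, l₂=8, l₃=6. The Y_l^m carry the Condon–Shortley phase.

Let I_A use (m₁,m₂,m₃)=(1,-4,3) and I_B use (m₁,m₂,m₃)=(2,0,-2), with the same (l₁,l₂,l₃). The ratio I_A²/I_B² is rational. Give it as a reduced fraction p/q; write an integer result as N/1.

88/7

Shared (l₁,l₂,l₃)=(2,8,6): N and (l;000)² cancel in I_A²/I_B².
A: Δ = 4!·0!·12!/17! = 1/30940; Racah Σ t=1..1: t=1:−1/13063680 = -1/13063680; ⇒ 3j(2 8 6; 1 -4 3)² = 44/1547, sgn +1
B: Δ = 4!·0!·12!/17! = 1/30940; Racah Σ t=0..0: t=0:+1/23224320 = 1/23224320; ⇒ 3j(2 8 6; 2 0 -2)² = 1/442, sgn +1
I_A²/I_B² = (44/1547)/(1/442) = 88/7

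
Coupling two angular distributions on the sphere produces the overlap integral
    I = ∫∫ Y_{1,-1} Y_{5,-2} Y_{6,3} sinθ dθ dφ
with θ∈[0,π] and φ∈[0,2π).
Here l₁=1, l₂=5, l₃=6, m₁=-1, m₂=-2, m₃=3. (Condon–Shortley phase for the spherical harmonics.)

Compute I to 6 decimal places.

Rules hold: Σm=0, L=12 even, 4≤6≤6.
N = 3·11·13 = 429
Δ = 0!·2!·10!/13! = 1/858
Racah Σ t=0..0: t=0:+1/14400 = 1/14400
⇒ 3j(1 5 6; 0 0 0)² = 6/143, sgn +1
Racah Σ t=0..0: t=0:+1/60480 = 1/60480
⇒ 3j(1 5 6; -1 -2 3)² = 6/143, sgn -1
4πI² = N·(3j₀)²·(3jₘ)² = 108/143
I = -1·√(0.755245/4π) = -0.24515397

-0.245154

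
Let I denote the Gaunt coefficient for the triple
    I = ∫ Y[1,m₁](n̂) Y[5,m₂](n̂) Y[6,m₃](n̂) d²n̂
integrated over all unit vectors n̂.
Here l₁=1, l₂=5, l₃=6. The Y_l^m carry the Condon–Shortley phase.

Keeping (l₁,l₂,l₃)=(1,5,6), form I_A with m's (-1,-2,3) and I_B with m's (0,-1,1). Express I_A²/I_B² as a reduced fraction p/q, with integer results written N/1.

36/35

Same 1,5,6: normalisation and zero-m 3j drop out of the ratio.
A: Δ: 0! 2! 10! / 13! → 1/858; sum: t=0:+1/60480 = 1/60480; 3j²(1 5 6; -1 -2 3) = Δ·Π!·Σ² = 6/143  (sign -1)
B: Δ: 0! 2! 10! / 13! → 1/858; sum: t=0:+1/17280 = 1/17280; 3j²(1 5 6; 0 -1 1) = Δ·Π!·Σ² = 35/858  (sign -1)
I_A²/I_B² = (6/143)/(35/858) = 36/35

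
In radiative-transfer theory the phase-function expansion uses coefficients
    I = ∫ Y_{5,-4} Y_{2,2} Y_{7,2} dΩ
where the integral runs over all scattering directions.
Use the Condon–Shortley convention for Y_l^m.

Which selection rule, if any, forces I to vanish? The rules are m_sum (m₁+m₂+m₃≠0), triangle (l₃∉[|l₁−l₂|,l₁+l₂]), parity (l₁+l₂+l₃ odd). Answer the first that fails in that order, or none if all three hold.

m₁+m₂+m₃ = -4 + 2 + 2 = 0  ✓
triangle: |5−2|=3 ≤ l₃=7 ≤ 5+2=7  ✓
parity: l₁+l₂+l₃ = 14 is even  ✓

none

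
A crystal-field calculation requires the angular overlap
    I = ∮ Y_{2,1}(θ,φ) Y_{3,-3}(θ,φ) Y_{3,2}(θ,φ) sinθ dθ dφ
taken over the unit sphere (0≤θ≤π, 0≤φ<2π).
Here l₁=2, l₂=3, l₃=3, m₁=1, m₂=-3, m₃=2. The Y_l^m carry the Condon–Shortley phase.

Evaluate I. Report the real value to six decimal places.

-0.210261

m-sum 0 ✓  L=8 even ✓  1≤3≤5 ✓
Π(2lᵢ+1) = 5×7×7 = 245
triangle coeff Δ(2,3,3) = 1/3780
Σ_t [0,2]: t=0:+1/24 t=1:−1/4 t=2:+1/24 = -1/6
(3j)²=4/105 [(2 3 3; 0 0 0)], sign=+1
Σ_t [0,0]: t=0:+1/48 = 1/48
(3j)²=5/84 [(2 3 3; 1 -3 2)], sign=-1
⇒ 4πI² = 5/9
I = (-1)√(5/9/(4π)) = -0.21026104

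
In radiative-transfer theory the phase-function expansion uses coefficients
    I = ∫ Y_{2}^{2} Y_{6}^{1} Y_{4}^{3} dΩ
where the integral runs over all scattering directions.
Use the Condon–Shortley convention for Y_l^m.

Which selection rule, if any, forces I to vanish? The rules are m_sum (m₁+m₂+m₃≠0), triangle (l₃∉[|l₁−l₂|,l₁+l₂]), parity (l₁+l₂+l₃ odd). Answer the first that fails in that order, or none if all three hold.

m_sum

Σmᵢ = 6  ✗
l₃∈[|l₁−l₂|,l₁+l₂]=[4,8], have l₃=4
Σlᵢ = 12 ⇒ even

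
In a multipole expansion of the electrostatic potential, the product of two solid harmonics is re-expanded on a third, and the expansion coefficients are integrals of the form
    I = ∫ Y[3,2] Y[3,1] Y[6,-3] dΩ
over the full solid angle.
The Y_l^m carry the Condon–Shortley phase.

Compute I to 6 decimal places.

m-sum 0 ✓  L=12 even ✓  0≤6≤6 ✓
Π(2lᵢ+1) = 7×7×13 = 637
triangle coeff Δ(3,3,6) = 1/12012
Σ_t [0,0]: t=0:+1/1296 = 1/1296
(3j)²=100/3003 [(3 3 6; 0 0 0)], sign=+1
Σ_t [0,0]: t=0:+1/5760 = 1/5760
(3j)²=9/286 [(3 3 6; 2 1 -3)], sign=-1
⇒ 4πI² = 1050/1573
I = (-1)√(1050/1573/(4π)) = -0.23047581

-0.230476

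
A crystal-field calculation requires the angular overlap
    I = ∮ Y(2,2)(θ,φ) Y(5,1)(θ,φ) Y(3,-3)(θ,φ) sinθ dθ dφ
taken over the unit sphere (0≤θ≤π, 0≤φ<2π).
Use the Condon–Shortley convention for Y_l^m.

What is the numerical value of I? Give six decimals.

-0.023961

m-sum 0 ✓  L=10 even ✓  3≤3≤7 ✓
Π(2lᵢ+1) = 5×11×7 = 385
triangle coeff Δ(2,5,3) = 1/2310
Σ_t [2,2]: t=2:+1/144 = 1/144
(3j)²=10/231 [(2 5 3; 0 0 0)], sign=-1
Σ_t [0,0]: t=0:+1/17280 = 1/17280
(3j)²=1/2310 [(2 5 3; 2 1 -3)], sign=+1
⇒ 4πI² = 5/693
I = (-1)√(5/693/(4π)) = -0.02396147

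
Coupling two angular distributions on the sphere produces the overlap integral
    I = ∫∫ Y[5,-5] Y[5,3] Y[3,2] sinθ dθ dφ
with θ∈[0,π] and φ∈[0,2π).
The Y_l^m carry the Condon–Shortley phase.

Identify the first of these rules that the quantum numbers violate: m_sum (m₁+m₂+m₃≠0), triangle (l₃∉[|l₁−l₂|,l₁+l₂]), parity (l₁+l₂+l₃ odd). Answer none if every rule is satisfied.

parity

azimuthal sum: -5 + 3 + 2 = 0  ✓
0 ≤ 3 ≤ 10 (triangle on l)  ✓
L = 5 + 5 + 3 = 13 (odd)  ✗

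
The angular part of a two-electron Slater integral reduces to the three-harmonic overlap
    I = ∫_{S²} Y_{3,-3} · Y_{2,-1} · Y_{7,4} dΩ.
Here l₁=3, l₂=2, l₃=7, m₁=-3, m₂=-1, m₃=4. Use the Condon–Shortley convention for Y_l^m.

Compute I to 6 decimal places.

0.000000

triangle: need 1≤l₃≤5, have 7; I=0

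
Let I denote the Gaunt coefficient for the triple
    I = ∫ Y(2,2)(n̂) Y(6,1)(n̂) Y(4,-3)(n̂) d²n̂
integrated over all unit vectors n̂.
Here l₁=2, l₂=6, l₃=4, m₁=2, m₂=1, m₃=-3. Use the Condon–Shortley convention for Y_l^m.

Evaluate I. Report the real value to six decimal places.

Checks pass: Σm=0; 12 even; l₃=4∈[4,8].
(2·2+1)(2·6+1)(2·4+1) = 585
Δ: 4! 0! 8! / 13! → 1/6435
sum: t=2:+1/2304 = 1/2304
3j²(2 6 4; 0 0 0) = Δ·Π!·Σ² = 5/143  (sign +1)
sum: t=0:+1/120960 = 1/120960
3j²(2 6 4; 2 1 -3) = Δ·Π!·Σ² = 1/1287  (sign -1)
combine: 4πI² = 585·5/143·1/1287 = 25/1573
take √, sign -1: I = -0.03556319

-0.035563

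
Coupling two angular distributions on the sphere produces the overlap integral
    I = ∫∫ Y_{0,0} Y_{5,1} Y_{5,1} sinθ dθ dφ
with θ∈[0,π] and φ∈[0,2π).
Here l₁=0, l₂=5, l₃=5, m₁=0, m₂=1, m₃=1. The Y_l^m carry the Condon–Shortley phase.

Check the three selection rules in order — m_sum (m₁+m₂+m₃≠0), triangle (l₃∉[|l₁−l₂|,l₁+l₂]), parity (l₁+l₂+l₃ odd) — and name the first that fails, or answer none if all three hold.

m_sum

Σmᵢ = 2  ✗
l₃∈[|l₁−l₂|,l₁+l₂]=[5,5], have l₃=5
Σlᵢ = 10 ⇒ even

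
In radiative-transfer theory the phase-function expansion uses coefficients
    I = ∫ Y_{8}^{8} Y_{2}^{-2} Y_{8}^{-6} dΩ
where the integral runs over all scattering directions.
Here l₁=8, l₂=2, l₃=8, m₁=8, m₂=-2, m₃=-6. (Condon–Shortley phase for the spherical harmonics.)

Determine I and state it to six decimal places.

Rules hold: Σm=0, L=18 even, 6≤8≤10.
N = 17·5·17 = 1445
Δ = 2!·14!·2!/19! = 1/348840
Racah Σ t=0..2: t=0:+1/116121600 t=1:−1/25401600 t=2:+1/116121600 = -1/45158400
⇒ 3j(8 2 8; 0 0 0)² = 24/1615, sgn -1
Racah Σ t=0..0: t=0:+1/348713164800 = 1/348713164800
⇒ 3j(8 2 8; 8 -2 -6)² = 2/969, sgn +1
4πI² = N·(3j₀)²·(3jₘ)² = 16/361
I = -1·√(0.0443213/4π) = -0.05938838

-0.059388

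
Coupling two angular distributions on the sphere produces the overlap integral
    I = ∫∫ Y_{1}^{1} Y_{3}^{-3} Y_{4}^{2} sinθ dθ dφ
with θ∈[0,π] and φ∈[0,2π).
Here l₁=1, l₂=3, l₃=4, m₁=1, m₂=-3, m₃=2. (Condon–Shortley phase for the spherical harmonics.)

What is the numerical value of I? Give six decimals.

0.061558

m-sum 0 ✓  L=8 even ✓  2≤4≤4 ✓
Π(2lᵢ+1) = 3×7×9 = 189
triangle coeff Δ(1,3,4) = 1/252
Σ_t [0,0]: t=0:+1/36 = 1/36
(3j)²=4/63 [(1 3 4; 0 0 0)], sign=+1
Σ_t [0,0]: t=0:+1/1440 = 1/1440
(3j)²=1/252 [(1 3 4; 1 -3 2)], sign=+1
⇒ 4πI² = 1/21
I = (+1)√(1/21/(4π)) = 0.06155813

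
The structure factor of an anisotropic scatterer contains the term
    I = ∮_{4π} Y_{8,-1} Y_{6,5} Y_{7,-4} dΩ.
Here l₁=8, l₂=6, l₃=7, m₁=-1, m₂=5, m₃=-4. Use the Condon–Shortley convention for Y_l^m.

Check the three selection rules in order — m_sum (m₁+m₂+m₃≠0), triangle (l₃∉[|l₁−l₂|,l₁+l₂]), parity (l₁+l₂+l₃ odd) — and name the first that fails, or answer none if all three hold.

parity

Σmᵢ = 0  ✓
l₃∈[|l₁−l₂|,l₁+l₂]=[2,14], have l₃=7  ✓
Σlᵢ = 21 ⇒ odd  ✗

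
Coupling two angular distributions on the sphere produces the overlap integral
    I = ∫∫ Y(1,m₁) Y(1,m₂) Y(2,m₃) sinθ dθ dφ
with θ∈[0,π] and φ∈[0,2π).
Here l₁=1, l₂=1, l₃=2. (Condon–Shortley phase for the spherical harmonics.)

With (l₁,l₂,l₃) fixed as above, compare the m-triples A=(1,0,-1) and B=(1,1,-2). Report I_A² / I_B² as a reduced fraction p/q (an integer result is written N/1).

Shared (l₁,l₂,l₃)=(1,1,2): N and (l;000)² cancel in I_A²/I_B².
A: Δ = 0!·2!·2!/5! = 1/30; Racah Σ t=0..0: t=0:+1/2 = 1/2; ⇒ 3j(1 1 2; 1 0 -1)² = 1/10, sgn -1
B: Δ = 0!·2!·2!/5! = 1/30; Racah Σ t=0..0: t=0:+1/4 = 1/4; ⇒ 3j(1 1 2; 1 1 -2)² = 1/5, sgn +1
I_A²/I_B² = (1/10)/(1/5) = 1/2

1/2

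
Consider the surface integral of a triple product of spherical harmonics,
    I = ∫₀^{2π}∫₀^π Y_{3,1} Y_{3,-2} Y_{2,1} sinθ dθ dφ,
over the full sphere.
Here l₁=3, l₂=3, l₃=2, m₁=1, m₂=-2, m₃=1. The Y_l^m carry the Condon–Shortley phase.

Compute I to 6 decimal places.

0.162868

Checks pass: Σm=0; 8 even; l₃=2∈[0,6].
(2·3+1)(2·3+1)(2·2+1) = 245
Δ: 4! 2! 2! / 9! → 1/3780
sum: t=1:−1/24 t=2:+1/4 t=3:−1/24 = 1/6
3j²(3 3 2; 0 0 0) = Δ·Π!·Σ² = 4/105  (sign +1)
sum: t=0:+1/48 t=1:−1/12 = -1/16
3j²(3 3 2; 1 -2 1) = Δ·Π!·Σ² = 1/28  (sign +1)
combine: 4πI² = 245·4/105·1/28 = 1/3
take √, sign +1: I = 0.16286750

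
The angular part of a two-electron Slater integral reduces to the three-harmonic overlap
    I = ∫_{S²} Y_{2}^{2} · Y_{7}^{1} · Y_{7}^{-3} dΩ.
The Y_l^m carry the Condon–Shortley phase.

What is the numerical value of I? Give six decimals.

Checks pass: Σm=0; 16 even; l₃=7∈[5,9].
(2·2+1)(2·7+1)(2·7+1) = 1125
Δ: 2! 2! 12! / 17! → 1/185640
sum: t=0:+1/2419200 t=1:−1/518400 t=2:+1/2419200 = -1/907200
3j²(2 7 7; 0 0 0) = Δ·Π!·Σ² = 56/3315  (sign +1)
sum: t=0:+1/3870720 = 1/3870720
3j²(2 7 7; 2 1 -3) = Δ·Π!·Σ² = 135/6188  (sign +1)
combine: 4πI² = 1125·56/3315·135/6188 = 20250/48841
take √, sign +1: I = 0.18164160

0.181642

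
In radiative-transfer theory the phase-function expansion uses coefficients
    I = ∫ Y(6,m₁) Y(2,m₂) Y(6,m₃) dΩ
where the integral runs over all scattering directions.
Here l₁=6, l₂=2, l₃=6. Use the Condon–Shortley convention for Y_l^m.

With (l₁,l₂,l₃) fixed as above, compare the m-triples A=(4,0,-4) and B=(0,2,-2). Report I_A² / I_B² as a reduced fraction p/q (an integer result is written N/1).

1/70

Shared (l₁,l₂,l₃)=(6,2,6): N and (l;000)² cancel in I_A²/I_B².
A: Δ = 2!·10!·2!/15! = 1/90090; Racah Σ t=0..2: t=0:+1/322560 t=1:−1/362880 t=2:+1/14515200 = 1/2419200; ⇒ 3j(6 2 6; 4 0 -4)² = 2/5005, sgn +1
B: Δ = 2!·10!·2!/15! = 1/90090; Racah Σ t=2..2: t=2:+1/69120 = 1/69120; ⇒ 3j(6 2 6; 0 2 -2)² = 4/143, sgn +1
I_A²/I_B² = (2/5005)/(4/143) = 1/70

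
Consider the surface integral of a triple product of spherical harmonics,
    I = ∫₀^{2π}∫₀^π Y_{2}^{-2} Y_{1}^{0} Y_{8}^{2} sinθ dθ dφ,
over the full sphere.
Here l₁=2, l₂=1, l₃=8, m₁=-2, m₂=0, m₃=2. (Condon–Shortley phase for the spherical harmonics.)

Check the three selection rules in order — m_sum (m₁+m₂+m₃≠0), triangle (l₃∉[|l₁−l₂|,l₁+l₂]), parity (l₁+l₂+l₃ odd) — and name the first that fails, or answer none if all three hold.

triangle

Σmᵢ = 0  ✓
l₃∈[|l₁−l₂|,l₁+l₂]=[1,3], have l₃=8  ✗
Σlᵢ = 11 ⇒ odd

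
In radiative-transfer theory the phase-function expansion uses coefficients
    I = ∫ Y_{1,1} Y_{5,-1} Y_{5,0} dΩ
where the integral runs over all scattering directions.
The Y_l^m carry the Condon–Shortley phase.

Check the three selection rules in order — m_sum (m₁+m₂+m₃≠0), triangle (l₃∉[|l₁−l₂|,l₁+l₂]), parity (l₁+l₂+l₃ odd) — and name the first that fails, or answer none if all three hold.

parity

Σmᵢ = 0  ✓
l₃∈[|l₁−l₂|,l₁+l₂]=[4,6], have l₃=5  ✓
Σlᵢ = 11 ⇒ odd  ✗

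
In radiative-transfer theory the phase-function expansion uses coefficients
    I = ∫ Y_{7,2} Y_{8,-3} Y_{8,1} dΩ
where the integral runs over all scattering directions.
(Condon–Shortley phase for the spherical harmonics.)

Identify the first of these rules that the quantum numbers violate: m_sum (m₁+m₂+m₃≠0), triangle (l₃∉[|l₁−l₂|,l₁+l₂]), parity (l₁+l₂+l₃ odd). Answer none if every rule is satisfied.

azimuthal sum: 2 − 3 + 1 = 0  ✓
1 ≤ 8 ≤ 15 (triangle on l)  ✓
L = 7 + 8 + 8 = 23 (odd)  ✗

parity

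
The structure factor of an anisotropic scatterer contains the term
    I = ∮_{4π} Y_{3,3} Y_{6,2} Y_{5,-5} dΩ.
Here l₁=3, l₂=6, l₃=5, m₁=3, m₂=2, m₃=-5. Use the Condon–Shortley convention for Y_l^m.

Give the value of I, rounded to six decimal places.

-0.036034

m-sum 0 ✓  L=14 even ✓  3≤5≤9 ✓
Π(2lᵢ+1) = 7×13×11 = 1001
triangle coeff Δ(3,6,5) = 1/675675
Σ_t [1,3]: t=1:−1/8640 t=2:+1/2304 t=3:−1/8640 = 7/34560
(3j)²=7/429 [(3 6 5; 0 0 0)], sign=-1
Σ_t [0,0]: t=0:+1/1935360 = 1/1935360
(3j)²=1/1001 [(3 6 5; 3 2 -5)], sign=+1
⇒ 4πI² = 7/429
I = (-1)√(7/429/(4π)) = -0.03603425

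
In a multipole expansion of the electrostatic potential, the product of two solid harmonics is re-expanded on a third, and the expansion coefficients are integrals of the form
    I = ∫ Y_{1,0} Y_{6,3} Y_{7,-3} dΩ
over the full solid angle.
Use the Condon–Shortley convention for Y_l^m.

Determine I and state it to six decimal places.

-0.221293

m-sum 0 ✓  L=14 even ✓  5≤7≤7 ✓
Π(2lᵢ+1) = 3×13×15 = 585
triangle coeff Δ(1,6,7) = 1/1365
Σ_t [0,0]: t=0:+1/518400 = 1/518400
(3j)²=7/195 [(1 6 7; 0 0 0)], sign=-1
Σ_t [0,0]: t=0:+1/2177280 = 1/2177280
(3j)²=8/273 [(1 6 7; 0 3 -3)], sign=+1
⇒ 4πI² = 8/13
I = (-1)√(8/13/(4π)) = -0.22129336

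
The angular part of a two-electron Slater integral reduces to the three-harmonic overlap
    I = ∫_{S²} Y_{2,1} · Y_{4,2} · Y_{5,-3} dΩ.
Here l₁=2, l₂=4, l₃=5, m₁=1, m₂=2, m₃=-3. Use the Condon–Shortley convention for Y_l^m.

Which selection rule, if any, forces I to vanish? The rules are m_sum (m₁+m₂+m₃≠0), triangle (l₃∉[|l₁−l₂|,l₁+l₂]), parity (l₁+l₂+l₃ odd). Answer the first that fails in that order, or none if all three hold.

parity

Σmᵢ = 0  ✓
l₃∈[|l₁−l₂|,l₁+l₂]=[2,6], have l₃=5  ✓
Σlᵢ = 11 ⇒ odd  ✗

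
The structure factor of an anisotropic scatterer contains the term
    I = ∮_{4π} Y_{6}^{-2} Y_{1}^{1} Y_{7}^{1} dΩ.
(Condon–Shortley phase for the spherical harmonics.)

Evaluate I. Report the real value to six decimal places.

-0.135514

m-sum 0 ✓  L=14 even ✓  5≤7≤7 ✓
Π(2lᵢ+1) = 13×3×15 = 585
triangle coeff Δ(6,1,7) = 1/1365
Σ_t [0,0]: t=0:+1/518400 = 1/518400
(3j)²=7/195 [(6 1 7; 0 0 0)], sign=-1
Σ_t [0,0]: t=0:+1/1935360 = 1/1935360
(3j)²=1/91 [(6 1 7; -2 1 1)], sign=+1
⇒ 4πI² = 3/13
I = (-1)√(3/13/(4π)) = -0.13551395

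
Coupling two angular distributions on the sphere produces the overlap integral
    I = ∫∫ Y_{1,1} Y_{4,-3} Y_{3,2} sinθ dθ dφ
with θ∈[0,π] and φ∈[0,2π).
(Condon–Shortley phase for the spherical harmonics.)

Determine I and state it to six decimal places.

Rules hold: Σm=0, L=8 even, 3≤3≤5.
N = 3·9·7 = 189
Δ = 2!·0!·6!/9! = 1/252
Racah Σ t=1..1: t=1:−1/36 = -1/36
⇒ 3j(1 4 3; 0 0 0)² = 4/63, sgn +1
Racah Σ t=0..0: t=0:+1/240 = 1/240
⇒ 3j(1 4 3; 1 -3 2)² = 1/12, sgn -1
4πI² = N·(3j₀)²·(3jₘ)² = 1/1
I = -1·√(1/4π) = -0.28209479

-0.282095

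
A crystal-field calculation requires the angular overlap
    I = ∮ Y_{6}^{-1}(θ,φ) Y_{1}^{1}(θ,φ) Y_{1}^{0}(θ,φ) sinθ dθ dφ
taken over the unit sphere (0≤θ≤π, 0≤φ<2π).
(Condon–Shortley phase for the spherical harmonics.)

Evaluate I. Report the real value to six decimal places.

triangle: need 5≤l₃≤7, have 1; I=0

0.000000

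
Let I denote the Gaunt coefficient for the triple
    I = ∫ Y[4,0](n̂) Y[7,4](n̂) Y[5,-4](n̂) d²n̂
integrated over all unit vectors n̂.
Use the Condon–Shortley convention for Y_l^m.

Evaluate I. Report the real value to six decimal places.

-0.153174

Checks pass: Σm=0; 16 even; l₃=5∈[3,11].
(2·4+1)(2·7+1)(2·5+1) = 1485
Δ: 6! 2! 8! / 17! → 1/6126120
sum: t=2:+1/69120 t=3:−1/20736 t=4:+1/69120 = -1/51840
3j²(4 7 5; 0 0 0) = Δ·Π!·Σ² = 280/21879  (sign +1)
sum: t=3:−1/1451520 t=4:+1/483840 = 1/725760
3j²(4 7 5; 0 4 -4) = Δ·Π!·Σ² = 24/1547  (sign -1)
combine: 4πI² = 1485·280/21879·24/1547 = 14400/48841
take √, sign -1: I = -0.15317364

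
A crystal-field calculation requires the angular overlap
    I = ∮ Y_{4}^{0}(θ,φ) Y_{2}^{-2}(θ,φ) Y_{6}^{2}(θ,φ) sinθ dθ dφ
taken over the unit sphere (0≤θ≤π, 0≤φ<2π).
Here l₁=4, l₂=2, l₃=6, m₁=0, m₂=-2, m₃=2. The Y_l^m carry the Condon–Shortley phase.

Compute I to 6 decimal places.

Rules hold: Σm=0, L=12 even, 2≤6≤6.
N = 9·5·13 = 585
Δ = 0!·8!·4!/13! = 1/6435
Racah Σ t=0..0: t=0:+1/2304 = 1/2304
⇒ 3j(4 2 6; 0 0 0)² = 5/143, sgn +1
Racah Σ t=0..0: t=0:+1/13824 = 1/13824
⇒ 3j(4 2 6; 0 -2 2)² = 14/1287, sgn +1
4πI² = N·(3j₀)²·(3jₘ)² = 350/1573
I = +1·√(0.222505/4π) = 0.13306527

0.133065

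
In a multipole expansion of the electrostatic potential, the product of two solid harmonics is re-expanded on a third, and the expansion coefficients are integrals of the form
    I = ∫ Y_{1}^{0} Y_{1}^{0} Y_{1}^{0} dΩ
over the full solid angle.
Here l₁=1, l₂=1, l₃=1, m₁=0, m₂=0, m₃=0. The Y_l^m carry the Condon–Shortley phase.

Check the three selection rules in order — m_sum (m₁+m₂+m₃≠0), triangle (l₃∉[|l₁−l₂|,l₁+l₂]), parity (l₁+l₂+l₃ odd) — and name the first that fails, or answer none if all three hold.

parity

m₁+m₂+m₃ = 0 + 0 + 0 = 0  ✓
triangle: |1−1|=0 ≤ l₃=1 ≤ 1+1=2  ✓
parity: l₁+l₂+l₃ = 3 is odd  ✗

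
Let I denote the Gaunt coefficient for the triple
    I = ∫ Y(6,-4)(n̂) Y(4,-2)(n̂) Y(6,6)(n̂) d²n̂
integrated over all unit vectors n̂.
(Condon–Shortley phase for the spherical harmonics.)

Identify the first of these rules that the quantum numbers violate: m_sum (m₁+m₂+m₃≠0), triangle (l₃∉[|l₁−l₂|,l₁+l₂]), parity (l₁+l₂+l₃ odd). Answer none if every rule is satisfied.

Σmᵢ = 0  ✓
l₃∈[|l₁−l₂|,l₁+l₂]=[2,10], have l₃=6  ✓
Σlᵢ = 16 ⇒ even  ✓

none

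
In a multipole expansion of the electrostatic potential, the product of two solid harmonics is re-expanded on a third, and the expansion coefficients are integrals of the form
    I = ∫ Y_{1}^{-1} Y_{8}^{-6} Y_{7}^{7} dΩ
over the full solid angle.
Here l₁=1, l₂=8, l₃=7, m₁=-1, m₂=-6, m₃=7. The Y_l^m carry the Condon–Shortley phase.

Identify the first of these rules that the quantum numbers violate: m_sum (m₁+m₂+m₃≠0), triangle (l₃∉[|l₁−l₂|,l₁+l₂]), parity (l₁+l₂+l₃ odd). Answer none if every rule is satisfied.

none

Σmᵢ = 0  ✓
l₃∈[|l₁−l₂|,l₁+l₂]=[7,9], have l₃=7  ✓
Σlᵢ = 16 ⇒ even  ✓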